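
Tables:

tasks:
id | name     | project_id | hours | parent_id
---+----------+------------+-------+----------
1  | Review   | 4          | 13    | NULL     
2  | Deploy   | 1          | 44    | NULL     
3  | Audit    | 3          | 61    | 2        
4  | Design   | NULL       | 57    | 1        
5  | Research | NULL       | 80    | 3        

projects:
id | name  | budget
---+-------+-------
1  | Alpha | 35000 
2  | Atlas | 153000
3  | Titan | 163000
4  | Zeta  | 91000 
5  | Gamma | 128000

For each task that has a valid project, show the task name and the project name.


INNER JOIN keeps only tasks rows whose project_id matches an id in projects. Walk through each task:
  - task 1 (Review): project_id=4 -> matches Zeta
  - task 2 (Deploy): project_id=1 -> matches Alpha
  - task 3 (Audit): project_id=3 -> matches Titan
  - task 4 (Design): project_id=NULL, no match -> dropped
  - task 5 (Research): project_id=NULL, no match -> dropped
So 2 of 5 rows are dropped.

SQL:
SELECT a.name, b.name AS project
FROM tasks a
INNER JOIN projects b ON a.project_id = b.id

Result:
name   | project
-------+--------
Review | Zeta   
Deploy | Alpha  
Audit  | Titan  


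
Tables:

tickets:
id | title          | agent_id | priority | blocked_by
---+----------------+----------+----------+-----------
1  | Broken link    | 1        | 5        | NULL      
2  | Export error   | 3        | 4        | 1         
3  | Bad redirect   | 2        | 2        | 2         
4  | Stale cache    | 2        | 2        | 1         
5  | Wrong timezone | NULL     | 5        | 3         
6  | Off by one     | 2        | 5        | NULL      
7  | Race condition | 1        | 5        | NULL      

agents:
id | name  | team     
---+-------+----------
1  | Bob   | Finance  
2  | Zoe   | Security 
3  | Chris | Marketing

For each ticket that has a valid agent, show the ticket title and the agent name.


INNER JOIN keeps only tickets rows whose agent_id matches an id in agents. Walk through each ticket:
  - ticket 1 (Broken link): agent_id=1 -> matches Bob
  - ticket 2 (Export error): agent_id=3 -> matches Chris
  - ticket 3 (Bad redirect): agent_id=2 -> matches Zoe
  - ticket 4 (Stale cache): agent_id=2 -> matches Zoe
  - ticket 5 (Wrong timezone): agent_id=NULL, no match -> dropped
  - ticket 6 (Off by one): agent_id=2 -> matches Zoe
  - ticket 7 (Race condition): agent_id=1 -> matches Bob
So 1 of 7 rows is dropped.

SQL:
SELECT a.title, b.name AS agent
FROM tickets a
INNER JOIN agents b ON a.agent_id = b.id

Result:
title          | agent
---------------+------
Broken link    | Bob  
Export error   | Chris
Bad redirect   | Zoe  
Stale cache    | Zoe  
Off by one     | Zoe  
Race condition | Bob  


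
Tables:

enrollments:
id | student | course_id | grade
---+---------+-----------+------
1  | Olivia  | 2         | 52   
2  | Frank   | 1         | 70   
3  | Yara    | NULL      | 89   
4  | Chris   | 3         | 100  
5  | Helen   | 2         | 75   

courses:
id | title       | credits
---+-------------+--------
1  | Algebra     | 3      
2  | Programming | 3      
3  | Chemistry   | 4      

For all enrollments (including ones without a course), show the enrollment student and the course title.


LEFT JOIN keeps every row from enrollments (the left table); where course_id has no match in courses, the course columns become NULL. Walk through each enrollment:
  - enrollment 1 (Olivia): course_id=2 -> matches Programming
  - enrollment 2 (Frank): course_id=1 -> matches Algebra
  - enrollment 3 (Yara): course_id=NULL, no match -> kept with NULL
  - enrollment 4 (Chris): course_id=3 -> matches Chemistry
  - enrollment 5 (Helen): course_id=2 -> matches Programming
All 5 rows appear; 1 has NULL course.

SQL:
SELECT a.student, b.title AS course
FROM enrollments a
LEFT JOIN courses b ON a.course_id = b.id

Result:
student | course     
--------+------------
Olivia  | Programming
Frank   | Algebra    
Yara    | NULL       
Chris   | Chemistry  
Helen   | Programming


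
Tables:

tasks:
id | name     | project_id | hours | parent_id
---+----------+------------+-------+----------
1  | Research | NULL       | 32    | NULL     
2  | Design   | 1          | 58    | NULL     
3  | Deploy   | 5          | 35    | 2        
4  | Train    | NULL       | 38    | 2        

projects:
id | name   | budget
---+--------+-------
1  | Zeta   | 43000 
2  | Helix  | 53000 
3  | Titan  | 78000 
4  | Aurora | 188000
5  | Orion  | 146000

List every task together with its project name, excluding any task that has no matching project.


INNER JOIN keeps only tasks rows whose project_id matches an id in projects. Walk through each task:
  - task 1 (Research): project_id=NULL, no match -> dropped
  - task 2 (Design): project_id=1 -> matches Zeta
  - task 3 (Deploy): project_id=5 -> matches Orion
  - task 4 (Train): project_id=NULL, no match -> dropped
So 2 of 4 rows are dropped.

SQL:
SELECT a.name, b.name AS project
FROM tasks a
INNER JOIN projects b ON a.project_id = b.id

Result:
name   | project
-------+--------
Design | Zeta   
Deploy | Orion  


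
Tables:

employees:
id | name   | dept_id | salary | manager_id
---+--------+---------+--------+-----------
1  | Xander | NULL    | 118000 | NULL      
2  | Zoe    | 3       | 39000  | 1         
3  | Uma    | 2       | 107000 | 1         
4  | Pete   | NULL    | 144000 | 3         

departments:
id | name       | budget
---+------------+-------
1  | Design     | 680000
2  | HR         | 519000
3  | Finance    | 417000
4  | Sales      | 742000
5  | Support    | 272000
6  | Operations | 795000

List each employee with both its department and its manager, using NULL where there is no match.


Two LEFT JOINs from the same base table employees: one to departments via dept_id, one to employees itself via manager_id. Both are LEFT so every employee is preserved.
Match against departments:
  - employee 1 (Xander): dept_id=NULL, no match -> kept with NULL
  - employee 2 (Zoe): dept_id=3 -> matches Finance
  - employee 3 (Uma): dept_id=2 -> matches HR
  - employee 4 (Pete): dept_id=NULL, no match -> kept with NULL
Match against employees (self):
  - employee 1 (Xander): manager_id=NULL -> NULL
  - employee 2 (Zoe): manager_id=1 -> Xander
  - employee 3 (Uma): manager_id=1 -> Xander
  - employee 4 (Pete): manager_id=3 -> Uma

SQL:
SELECT a.name, b.name AS department, c.name AS manager
FROM employees a
LEFT JOIN departments b ON a.dept_id = b.id
LEFT JOIN employees c ON a.manager_id = c.id

Result:
name   | department | manager
-------+------------+--------
Xander | NULL       | NULL   
Zoe    | Finance    | Xander 
Uma    | HR         | Xander 
Pete   | NULL       | Uma    


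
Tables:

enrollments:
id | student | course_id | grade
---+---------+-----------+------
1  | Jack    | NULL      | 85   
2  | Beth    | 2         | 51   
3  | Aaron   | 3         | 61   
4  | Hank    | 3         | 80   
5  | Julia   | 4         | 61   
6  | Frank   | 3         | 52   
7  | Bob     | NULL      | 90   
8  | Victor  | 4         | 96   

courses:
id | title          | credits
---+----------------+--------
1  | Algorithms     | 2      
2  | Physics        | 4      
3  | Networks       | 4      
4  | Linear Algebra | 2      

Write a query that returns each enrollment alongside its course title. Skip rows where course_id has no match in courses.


INNER JOIN keeps only enrollments rows whose course_id matches an id in courses. Walk through each enrollment:
  - enrollment 1 (Jack): course_id=NULL, no match -> dropped
  - enrollment 2 (Beth): course_id=2 -> matches Physics
  - enrollment 3 (Aaron): course_id=3 -> matches Networks
  - enrollment 4 (Hank): course_id=3 -> matches Networks
  - enrollment 5 (Julia): course_id=4 -> matches Linear Algebra
  - enrollment 6 (Frank): course_id=3 -> matches Networks
  - enrollment 7 (Bob): course_id=NULL, no match -> dropped
  - enrollment 8 (Victor): course_id=4 -> matches Linear Algebra
So 2 of 8 rows are dropped.

SQL:
SELECT a.student, b.title AS course
FROM enrollments a
INNER JOIN courses b ON a.course_id = b.id

Result:
student | course        
--------+---------------
Beth    | Physics       
Aaron   | Networks      
Hank    | Networks      
Julia   | Linear Algebra
Frank   | Networks      
Victor  | Linear Algebra


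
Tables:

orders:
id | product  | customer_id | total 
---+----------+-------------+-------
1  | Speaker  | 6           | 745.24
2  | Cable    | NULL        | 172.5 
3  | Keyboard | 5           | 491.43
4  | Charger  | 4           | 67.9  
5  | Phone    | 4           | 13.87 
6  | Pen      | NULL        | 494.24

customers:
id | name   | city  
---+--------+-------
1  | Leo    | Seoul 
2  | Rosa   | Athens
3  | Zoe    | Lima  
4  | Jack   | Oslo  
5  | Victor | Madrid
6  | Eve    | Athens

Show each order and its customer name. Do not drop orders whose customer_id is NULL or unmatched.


LEFT JOIN keeps every row from orders (the left table); where customer_id has no match in customers, the customer columns become NULL. Walk through each order:
  - order 1 (Speaker): customer_id=6 -> matches Eve
  - order 2 (Cable): customer_id=NULL, no match -> kept with NULL
  - order 3 (Keyboard): customer_id=5 -> matches Victor
  - order 4 (Charger): customer_id=4 -> matches Jack
  - order 5 (Phone): customer_id=4 -> matches Jack
  - order 6 (Pen): customer_id=NULL, no match -> kept with NULL
All 6 rows appear; 2 have NULL customer.

SQL:
SELECT a.product, b.name AS customer
FROM orders a
LEFT JOIN customers b ON a.customer_id = b.id

Result:
product  | customer
---------+---------
Speaker  | Eve     
Cable    | NULL    
Keyboard | Victor  
Charger  | Jack    
Phone    | Jack    
Pen      | NULL    


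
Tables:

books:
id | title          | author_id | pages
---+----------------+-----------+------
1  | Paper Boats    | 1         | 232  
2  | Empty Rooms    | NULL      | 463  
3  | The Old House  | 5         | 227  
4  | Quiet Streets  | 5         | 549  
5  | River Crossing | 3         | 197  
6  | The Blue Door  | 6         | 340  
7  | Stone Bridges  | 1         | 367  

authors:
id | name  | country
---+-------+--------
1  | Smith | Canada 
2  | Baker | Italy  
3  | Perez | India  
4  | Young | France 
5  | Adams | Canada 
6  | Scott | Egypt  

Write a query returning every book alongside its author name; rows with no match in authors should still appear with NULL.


LEFT JOIN keeps every row from books (the left table); where author_id has no match in authors, the author columns become NULL. Walk through each book:
  - book 1 (Paper Boats): author_id=1 -> matches Smith
  - book 2 (Empty Rooms): author_id=NULL, no match -> kept with NULL
  - book 3 (The Old House): author_id=5 -> matches Adams
  - book 4 (Quiet Streets): author_id=5 -> matches Adams
  - book 5 (River Crossing): author_id=3 -> matches Perez
  - book 6 (The Blue Door): author_id=6 -> matches Scott
  - book 7 (Stone Bridges): author_id=1 -> matches Smith
All 7 rows appear; 1 has NULL author.

SQL:
SELECT a.title, b.name AS author
FROM books a
LEFT JOIN authors b ON a.author_id = b.id

Result:
title          | author
---------------+-------
Paper Boats    | Smith 
Empty Rooms    | NULL  
The Old House  | Adams 
Quiet Streets  | Adams 
River Crossing | Perez 
The Blue Door  | Scott 
Stone Bridges  | Smith 


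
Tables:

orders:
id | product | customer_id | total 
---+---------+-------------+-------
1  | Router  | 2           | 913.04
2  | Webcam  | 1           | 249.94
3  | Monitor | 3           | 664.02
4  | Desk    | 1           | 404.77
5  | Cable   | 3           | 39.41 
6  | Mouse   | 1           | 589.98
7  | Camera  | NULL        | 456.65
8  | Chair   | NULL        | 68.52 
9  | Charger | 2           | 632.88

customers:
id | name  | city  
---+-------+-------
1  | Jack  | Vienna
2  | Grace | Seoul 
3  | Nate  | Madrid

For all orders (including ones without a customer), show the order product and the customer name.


LEFT JOIN keeps every row from orders (the left table); where customer_id has no match in customers, the customer columns become NULL. Walk through each order:
  - order 1 (Router): customer_id=2 -> matches Grace
  - order 2 (Webcam): customer_id=1 -> matches Jack
  - order 3 (Monitor): customer_id=3 -> matches Nate
  - order 4 (Desk): customer_id=1 -> matches Jack
  - order 5 (Cable): customer_id=3 -> matches Nate
  - order 6 (Mouse): customer_id=1 -> matches Jack
  - order 7 (Camera): customer_id=NULL, no match -> kept with NULL
  - order 8 (Chair): customer_id=NULL, no match -> kept with NULL
  - order 9 (Charger): customer_id=2 -> matches Grace
All 9 rows appear; 2 have NULL customer.

SQL:
SELECT a.product, b.name AS customer
FROM orders a
LEFT JOIN customers b ON a.customer_id = b.id

Result:
product | customer
--------+---------
Router  | Grace   
Webcam  | Jack    
Monitor | Nate    
Desk    | Jack    
Cable   | Nate    
Mouse   | Jack    
Camera  | NULL    
Chair   | NULL    
Charger | Grace   


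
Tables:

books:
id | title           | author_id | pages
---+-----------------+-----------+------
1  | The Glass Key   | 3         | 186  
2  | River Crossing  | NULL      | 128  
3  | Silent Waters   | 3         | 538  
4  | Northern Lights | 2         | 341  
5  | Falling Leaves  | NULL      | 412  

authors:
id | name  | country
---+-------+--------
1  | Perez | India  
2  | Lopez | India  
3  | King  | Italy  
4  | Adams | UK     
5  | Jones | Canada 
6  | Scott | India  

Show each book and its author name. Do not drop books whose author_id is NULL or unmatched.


LEFT JOIN keeps every row from books (the left table); where author_id has no match in authors, the author columns become NULL. Walk through each book:
  - book 1 (The Glass Key): author_id=3 -> matches King
  - book 2 (River Crossing): author_id=NULL, no match -> kept with NULL
  - book 3 (Silent Waters): author_id=3 -> matches King
  - book 4 (Northern Lights): author_id=2 -> matches Lopez
  - book 5 (Falling Leaves): author_id=NULL, no match -> kept with NULL
All 5 rows appear; 2 have NULL author.

SQL:
SELECT a.title, b.name AS author
FROM books a
LEFT JOIN authors b ON a.author_id = b.id

Result:
title           | author
----------------+-------
The Glass Key   | King  
River Crossing  | NULL  
Silent Waters   | King  
Northern Lights | Lopez 
Falling Leaves  | NULL  


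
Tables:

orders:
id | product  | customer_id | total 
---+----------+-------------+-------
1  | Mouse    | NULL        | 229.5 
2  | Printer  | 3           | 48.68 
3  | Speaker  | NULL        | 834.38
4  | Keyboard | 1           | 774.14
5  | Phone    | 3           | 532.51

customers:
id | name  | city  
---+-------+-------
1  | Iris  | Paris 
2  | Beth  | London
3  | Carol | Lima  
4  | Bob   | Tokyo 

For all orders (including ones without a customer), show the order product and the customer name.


LEFT JOIN keeps every row from orders (the left table); where customer_id has no match in customers, the customer columns become NULL. Walk through each order:
  - order 1 (Mouse): customer_id=NULL, no match -> kept with NULL
  - order 2 (Printer): customer_id=3 -> matches Carol
  - order 3 (Speaker): customer_id=NULL, no match -> kept with NULL
  - order 4 (Keyboard): customer_id=1 -> matches Iris
  - order 5 (Phone): customer_id=3 -> matches Carol
All 5 rows appear; 2 have NULL customer.

SQL:
SELECT a.product, b.name AS customer
FROM orders a
LEFT JOIN customers b ON a.customer_id = b.id

Result:
product  | customer
---------+---------
Mouse    | NULL    
Printer  | Carol   
Speaker  | NULL    
Keyboard | Iris    
Phone    | Carol   


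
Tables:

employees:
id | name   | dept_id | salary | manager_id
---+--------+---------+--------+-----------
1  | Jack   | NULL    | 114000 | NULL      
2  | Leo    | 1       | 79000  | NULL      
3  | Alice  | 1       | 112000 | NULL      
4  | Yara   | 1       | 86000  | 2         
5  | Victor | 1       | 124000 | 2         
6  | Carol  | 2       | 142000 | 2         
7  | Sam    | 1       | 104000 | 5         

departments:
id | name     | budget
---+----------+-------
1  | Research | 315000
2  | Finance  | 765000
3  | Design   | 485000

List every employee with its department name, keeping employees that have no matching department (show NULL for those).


LEFT JOIN keeps every row from employees (the left table); where dept_id has no match in departments, the department columns become NULL. Walk through each employee:
  - employee 1 (Jack): dept_id=NULL, no match -> kept with NULL
  - employee 2 (Leo): dept_id=1 -> matches Research
  - employee 3 (Alice): dept_id=1 -> matches Research
  - employee 4 (Yara): dept_id=1 -> matches Research
  - employee 5 (Victor): dept_id=1 -> matches Research
  - employee 6 (Carol): dept_id=2 -> matches Finance
  - employee 7 (Sam): dept_id=1 -> matches Research
All 7 rows appear; 1 has NULL department.

SQL:
SELECT a.name, b.name AS department
FROM employees a
LEFT JOIN departments b ON a.dept_id = b.id

Result:
name   | department
-------+-----------
Jack   | NULL      
Leo    | Research  
Alice  | Research  
Yara   | Research  
Victor | Research  
Carol  | Finance   
Sam    | Research  


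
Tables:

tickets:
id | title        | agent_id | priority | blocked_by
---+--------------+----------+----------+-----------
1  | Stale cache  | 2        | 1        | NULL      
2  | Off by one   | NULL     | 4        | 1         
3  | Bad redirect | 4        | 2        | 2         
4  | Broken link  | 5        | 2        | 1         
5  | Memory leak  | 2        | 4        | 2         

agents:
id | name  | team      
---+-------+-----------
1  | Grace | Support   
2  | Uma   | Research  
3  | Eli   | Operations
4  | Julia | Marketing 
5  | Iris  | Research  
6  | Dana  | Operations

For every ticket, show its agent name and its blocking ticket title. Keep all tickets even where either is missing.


Two LEFT JOINs from the same base table tickets: one to agents via agent_id, one to tickets itself via blocked_by. Both are LEFT so every ticket is preserved.
Match against agents:
  - ticket 1 (Stale cache): agent_id=2 -> matches Uma
  - ticket 2 (Off by one): agent_id=NULL, no match -> kept with NULL
  - ticket 3 (Bad redirect): agent_id=4 -> matches Julia
  - ticket 4 (Broken link): agent_id=5 -> matches Iris
  - ticket 5 (Memory leak): agent_id=2 -> matches Uma
Match against tickets (self):
  - ticket 1 (Stale cache): blocked_by=NULL -> NULL
  - ticket 2 (Off by one): blocked_by=1 -> Stale cache
  - ticket 3 (Bad redirect): blocked_by=2 -> Off by one
  - ticket 4 (Broken link): blocked_by=1 -> Stale cache
  - ticket 5 (Memory leak): blocked_by=2 -> Off by one

SQL:
SELECT a.title, b.name AS agent, c.title AS blocked_by
FROM tickets a
LEFT JOIN agents b ON a.agent_id = b.id
LEFT JOIN tickets c ON a.blocked_by = c.id

Result:
title        | agent | blocked_by 
-------------+-------+------------
Stale cache  | Uma   | NULL       
Off by one   | NULL  | Stale cache
Bad redirect | Julia | Off by one 
Broken link  | Iris  | Stale cache
Memory leak  | Uma   | Off by one 


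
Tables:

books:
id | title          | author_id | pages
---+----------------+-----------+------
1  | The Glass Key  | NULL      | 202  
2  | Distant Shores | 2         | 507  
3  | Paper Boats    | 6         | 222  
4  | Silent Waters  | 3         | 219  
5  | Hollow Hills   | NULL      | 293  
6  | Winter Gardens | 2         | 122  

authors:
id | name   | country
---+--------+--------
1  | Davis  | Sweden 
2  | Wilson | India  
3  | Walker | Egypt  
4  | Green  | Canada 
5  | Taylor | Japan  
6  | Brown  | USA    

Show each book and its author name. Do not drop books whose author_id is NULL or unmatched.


LEFT JOIN keeps every row from books (the left table); where author_id has no match in authors, the author columns become NULL. Walk through each book:
  - book 1 (The Glass Key): author_id=NULL, no match -> kept with NULL
  - book 2 (Distant Shores): author_id=2 -> matches Wilson
  - book 3 (Paper Boats): author_id=6 -> matches Brown
  - book 4 (Silent Waters): author_id=3 -> matches Walker
  - book 5 (Hollow Hills): author_id=NULL, no match -> kept with NULL
  - book 6 (Winter Gardens): author_id=2 -> matches Wilson
All 6 rows appear; 2 have NULL author.

SQL:
SELECT a.title, b.name AS author
FROM books a
LEFT JOIN authors b ON a.author_id = b.id

Result:
title          | author
---------------+-------
The Glass Key  | NULL  
Distant Shores | Wilson
Paper Boats    | Brown 
Silent Waters  | Walker
Hollow Hills   | NULL  
Winter Gardens | Wilson


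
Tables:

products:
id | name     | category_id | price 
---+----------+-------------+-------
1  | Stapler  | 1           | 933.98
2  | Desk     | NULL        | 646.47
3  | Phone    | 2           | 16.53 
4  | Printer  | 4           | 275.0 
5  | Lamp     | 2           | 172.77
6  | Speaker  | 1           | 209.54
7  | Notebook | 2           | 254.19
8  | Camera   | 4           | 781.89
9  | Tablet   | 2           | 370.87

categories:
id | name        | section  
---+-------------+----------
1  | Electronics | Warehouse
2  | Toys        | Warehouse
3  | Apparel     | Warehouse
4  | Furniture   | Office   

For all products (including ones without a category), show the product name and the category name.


LEFT JOIN keeps every row from products (the left table); where category_id has no match in categories, the category columns become NULL. Walk through each product:
  - product 1 (Stapler): category_id=1 -> matches Electronics
  - product 2 (Desk): category_id=NULL, no match -> kept with NULL
  - product 3 (Phone): category_id=2 -> matches Toys
  - product 4 (Printer): category_id=4 -> matches Furniture
  - product 5 (Lamp): category_id=2 -> matches Toys
  - product 6 (Speaker): category_id=1 -> matches Electronics
  - product 7 (Notebook): category_id=2 -> matches Toys
  - product 8 (Camera): category_id=4 -> matches Furniture
  - product 9 (Tablet): category_id=2 -> matches Toys
All 9 rows appear; 1 has NULL category.

SQL:
SELECT a.name, b.name AS category
FROM products a
LEFT JOIN categories b ON a.category_id = b.id

Result:
name     | category   
---------+------------
Stapler  | Electronics
Desk     | NULL       
Phone    | Toys       
Printer  | Furniture  
Lamp     | Toys       
Speaker  | Electronics
Notebook | Toys       
Camera   | Furniture  
Tablet   | Toys       


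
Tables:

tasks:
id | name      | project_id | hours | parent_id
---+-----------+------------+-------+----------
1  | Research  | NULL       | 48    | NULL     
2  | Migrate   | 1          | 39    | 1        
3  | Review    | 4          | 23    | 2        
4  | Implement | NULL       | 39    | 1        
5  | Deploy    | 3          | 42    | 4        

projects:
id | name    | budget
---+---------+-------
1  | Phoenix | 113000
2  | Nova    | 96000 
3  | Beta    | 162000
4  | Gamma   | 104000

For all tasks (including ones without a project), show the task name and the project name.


LEFT JOIN keeps every row from tasks (the left table); where project_id has no match in projects, the project columns become NULL. Walk through each task:
  - task 1 (Research): project_id=NULL, no match -> kept with NULL
  - task 2 (Migrate): project_id=1 -> matches Phoenix
  - task 3 (Review): project_id=4 -> matches Gamma
  - task 4 (Implement): project_id=NULL, no match -> kept with NULL
  - task 5 (Deploy): project_id=3 -> matches Beta
All 5 rows appear; 2 have NULL project.

SQL:
SELECT a.name, b.name AS project
FROM tasks a
LEFT JOIN projects b ON a.project_id = b.id

Result:
name      | project
----------+--------
Research  | NULL   
Migrate   | Phoenix
Review    | Gamma  
Implement | NULL   
Deploy    | Beta   


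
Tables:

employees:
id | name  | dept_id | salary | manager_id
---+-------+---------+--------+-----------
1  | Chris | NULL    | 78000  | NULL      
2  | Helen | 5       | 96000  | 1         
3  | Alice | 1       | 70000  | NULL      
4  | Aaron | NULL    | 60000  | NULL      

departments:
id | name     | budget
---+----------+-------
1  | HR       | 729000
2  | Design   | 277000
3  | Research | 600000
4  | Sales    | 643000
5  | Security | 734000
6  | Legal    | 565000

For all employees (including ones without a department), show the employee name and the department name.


LEFT JOIN keeps every row from employees (the left table); where dept_id has no match in departments, the department columns become NULL. Walk through each employee:
  - employee 1 (Chris): dept_id=NULL, no match -> kept with NULL
  - employee 2 (Helen): dept_id=5 -> matches Security
  - employee 3 (Alice): dept_id=1 -> matches HR
  - employee 4 (Aaron): dept_id=NULL, no match -> kept with NULL
All 4 rows appear; 2 have NULL department.

SQL:
SELECT a.name, b.name AS department
FROM employees a
LEFT JOIN departments b ON a.dept_id = b.id

Result:
name  | department
------+-----------
Chris | NULL      
Helen | Security  
Alice | HR        
Aaron | NULL      


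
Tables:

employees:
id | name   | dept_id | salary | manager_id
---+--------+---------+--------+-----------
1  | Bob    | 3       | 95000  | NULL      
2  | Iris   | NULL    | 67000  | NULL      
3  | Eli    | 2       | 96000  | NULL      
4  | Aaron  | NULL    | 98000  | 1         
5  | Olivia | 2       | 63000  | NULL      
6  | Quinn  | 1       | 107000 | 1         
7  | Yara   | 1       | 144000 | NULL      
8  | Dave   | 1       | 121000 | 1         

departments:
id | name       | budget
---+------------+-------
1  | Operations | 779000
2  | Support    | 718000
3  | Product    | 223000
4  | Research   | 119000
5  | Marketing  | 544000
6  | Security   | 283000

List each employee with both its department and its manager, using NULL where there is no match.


Two LEFT JOINs from the same base table employees: one to departments via dept_id, one to employees itself via manager_id. Both are LEFT so every employee is preserved.
Match against departments:
  - employee 1 (Bob): dept_id=3 -> matches Product
  - employee 2 (Iris): dept_id=NULL, no match -> kept with NULL
  - employee 3 (Eli): dept_id=2 -> matches Support
  - employee 4 (Aaron): dept_id=NULL, no match -> kept with NULL
  - employee 5 (Olivia): dept_id=2 -> matches Support
  - employee 6 (Quinn): dept_id=1 -> matches Operations
  - employee 7 (Yara): dept_id=1 -> matches Operations
  - employee 8 (Dave): dept_id=1 -> matches Operations
Match against employees (self):
  - employee 1 (Bob): manager_id=NULL -> NULL
  - employee 2 (Iris): manager_id=NULL -> NULL
  - employee 3 (Eli): manager_id=NULL -> NULL
  - employee 4 (Aaron): manager_id=1 -> Bob
  - employee 5 (Olivia): manager_id=NULL -> NULL
  - employee 6 (Quinn): manager_id=1 -> Bob
  - employee 7 (Yara): manager_id=NULL -> NULL
  - employee 8 (Dave): manager_id=1 -> Bob

SQL:
SELECT a.name, b.name AS department, c.name AS manager
FROM employees a
LEFT JOIN departments b ON a.dept_id = b.id
LEFT JOIN employees c ON a.manager_id = c.id

Result:
name   | department | manager
-------+------------+--------
Bob    | Product    | NULL   
Iris   | NULL       | NULL   
Eli    | Support    | NULL   
Aaron  | NULL       | Bob    
Olivia | Support    | NULL   
Quinn  | Operations | Bob    
Yara   | Operations | NULL   
Dave   | Operations | Bob    


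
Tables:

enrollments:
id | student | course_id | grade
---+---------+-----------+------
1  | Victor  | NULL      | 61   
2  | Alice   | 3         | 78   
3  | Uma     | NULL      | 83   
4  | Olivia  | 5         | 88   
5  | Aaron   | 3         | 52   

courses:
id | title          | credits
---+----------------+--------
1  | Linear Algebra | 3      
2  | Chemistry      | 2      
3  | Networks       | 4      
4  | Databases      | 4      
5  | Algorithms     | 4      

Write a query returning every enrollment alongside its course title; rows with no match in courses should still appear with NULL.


LEFT JOIN keeps every row from enrollments (the left table); where course_id has no match in courses, the course columns become NULL. Walk through each enrollment:
  - enrollment 1 (Victor): course_id=NULL, no match -> kept with NULL
  - enrollment 2 (Alice): course_id=3 -> matches Networks
  - enrollment 3 (Uma): course_id=NULL, no match -> kept with NULL
  - enrollment 4 (Olivia): course_id=5 -> matches Algorithms
  - enrollment 5 (Aaron): course_id=3 -> matches Networks
All 5 rows appear; 2 have NULL course.

SQL:
SELECT a.student, b.title AS course
FROM enrollments a
LEFT JOIN courses b ON a.course_id = b.id

Result:
student | course    
--------+-----------
Victor  | NULL      
Alice   | Networks  
Uma     | NULL      
Olivia  | Algorithms
Aaron   | Networks  


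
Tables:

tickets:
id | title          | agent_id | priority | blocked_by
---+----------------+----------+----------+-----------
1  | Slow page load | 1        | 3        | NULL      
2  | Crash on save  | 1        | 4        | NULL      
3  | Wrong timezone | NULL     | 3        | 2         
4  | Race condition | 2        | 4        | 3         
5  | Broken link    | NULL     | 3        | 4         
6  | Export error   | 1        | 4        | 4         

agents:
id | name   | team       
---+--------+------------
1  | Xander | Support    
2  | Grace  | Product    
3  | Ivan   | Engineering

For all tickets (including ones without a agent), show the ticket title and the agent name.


LEFT JOIN keeps every row from tickets (the left table); where agent_id has no match in agents, the agent columns become NULL. Walk through each ticket:
  - ticket 1 (Slow page load): agent_id=1 -> matches Xander
  - ticket 2 (Crash on save): agent_id=1 -> matches Xander
  - ticket 3 (Wrong timezone): agent_id=NULL, no match -> kept with NULL
  - ticket 4 (Race condition): agent_id=2 -> matches Grace
  - ticket 5 (Broken link): agent_id=NULL, no match -> kept with NULL
  - ticket 6 (Export error): agent_id=1 -> matches Xander
All 6 rows appear; 2 have NULL agent.

SQL:
SELECT a.title, b.name AS agent
FROM tickets a
LEFT JOIN agents b ON a.agent_id = b.id

Result:
title          | agent 
---------------+-------
Slow page load | Xander
Crash on save  | Xander
Wrong timezone | NULL  
Race condition | Grace 
Broken link    | NULL  
Export error   | Xander


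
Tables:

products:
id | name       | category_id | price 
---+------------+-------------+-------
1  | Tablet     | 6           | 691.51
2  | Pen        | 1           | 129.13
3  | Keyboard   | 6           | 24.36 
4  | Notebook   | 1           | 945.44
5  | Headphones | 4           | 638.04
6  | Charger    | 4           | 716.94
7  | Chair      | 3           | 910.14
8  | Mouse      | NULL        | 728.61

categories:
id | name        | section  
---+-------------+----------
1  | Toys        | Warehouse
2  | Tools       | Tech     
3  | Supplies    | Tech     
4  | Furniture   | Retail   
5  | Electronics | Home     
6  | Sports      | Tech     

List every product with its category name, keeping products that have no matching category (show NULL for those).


LEFT JOIN keeps every row from products (the left table); where category_id has no match in categories, the category columns become NULL. Walk through each product:
  - product 1 (Tablet): category_id=6 -> matches Sports
  - product 2 (Pen): category_id=1 -> matches Toys
  - product 3 (Keyboard): category_id=6 -> matches Sports
  - product 4 (Notebook): category_id=1 -> matches Toys
  - product 5 (Headphones): category_id=4 -> matches Furniture
  - product 6 (Charger): category_id=4 -> matches Furniture
  - product 7 (Chair): category_id=3 -> matches Supplies
  - product 8 (Mouse): category_id=NULL, no match -> kept with NULL
All 8 rows appear; 1 has NULL category.

SQL:
SELECT a.name, b.name AS category
FROM products a
LEFT JOIN categories b ON a.category_id = b.id

Result:
name       | category 
-----------+----------
Tablet     | Sports   
Pen        | Toys     
Keyboard   | Sports   
Notebook   | Toys     
Headphones | Furniture
Charger    | Furniture
Chair      | Supplies 
Mouse      | NULL     


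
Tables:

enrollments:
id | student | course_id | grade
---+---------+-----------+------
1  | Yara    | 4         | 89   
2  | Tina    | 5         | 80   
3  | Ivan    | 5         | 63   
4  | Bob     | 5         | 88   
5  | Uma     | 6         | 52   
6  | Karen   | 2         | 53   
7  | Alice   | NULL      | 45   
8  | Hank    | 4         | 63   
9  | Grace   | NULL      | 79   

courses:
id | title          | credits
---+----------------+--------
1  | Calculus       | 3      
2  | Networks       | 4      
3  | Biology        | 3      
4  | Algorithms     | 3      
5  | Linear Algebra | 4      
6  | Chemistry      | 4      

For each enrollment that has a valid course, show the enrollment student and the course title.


INNER JOIN keeps only enrollments rows whose course_id matches an id in courses. Walk through each enrollment:
  - enrollment 1 (Yara): course_id=4 -> matches Algorithms
  - enrollment 2 (Tina): course_id=5 -> matches Linear Algebra
  - enrollment 3 (Ivan): course_id=5 -> matches Linear Algebra
  - enrollment 4 (Bob): course_id=5 -> matches Linear Algebra
  - enrollment 5 (Uma): course_id=6 -> matches Chemistry
  - enrollment 6 (Karen): course_id=2 -> matches Networks
  - enrollment 7 (Alice): course_id=NULL, no match -> dropped
  - enrollment 8 (Hank): course_id=4 -> matches Algorithms
  - enrollment 9 (Grace): course_id=NULL, no match -> dropped
So 2 of 9 rows are dropped.

SQL:
SELECT a.student, b.title AS course
FROM enrollments a
INNER JOIN courses b ON a.course_id = b.id

Result:
student | course        
--------+---------------
Yara    | Algorithms    
Tina    | Linear Algebra
Ivan    | Linear Algebra
Bob     | Linear Algebra
Uma     | Chemistry     
Karen   | Networks      
Hank    | Algorithms    


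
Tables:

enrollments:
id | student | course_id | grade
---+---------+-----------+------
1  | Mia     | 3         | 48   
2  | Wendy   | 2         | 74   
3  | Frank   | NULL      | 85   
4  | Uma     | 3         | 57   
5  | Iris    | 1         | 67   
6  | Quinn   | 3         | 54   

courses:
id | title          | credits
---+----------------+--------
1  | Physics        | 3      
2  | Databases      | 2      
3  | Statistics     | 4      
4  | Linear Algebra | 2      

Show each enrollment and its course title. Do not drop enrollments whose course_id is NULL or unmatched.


LEFT JOIN keeps every row from enrollments (the left table); where course_id has no match in courses, the course columns become NULL. Walk through each enrollment:
  - enrollment 1 (Mia): course_id=3 -> matches Statistics
  - enrollment 2 (Wendy): course_id=2 -> matches Databases
  - enrollment 3 (Frank): course_id=NULL, no match -> kept with NULL
  - enrollment 4 (Uma): course_id=3 -> matches Statistics
  - enrollment 5 (Iris): course_id=1 -> matches Physics
  - enrollment 6 (Quinn): course_id=3 -> matches Statistics
All 6 rows appear; 1 has NULL course.

SQL:
SELECT a.student, b.title AS course
FROM enrollments a
LEFT JOIN courses b ON a.course_id = b.id

Result:
student | course    
--------+-----------
Mia     | Statistics
Wendy   | Databases 
Frank   | NULL      
Uma     | Statistics
Iris    | Physics   
Quinn   | Statistics


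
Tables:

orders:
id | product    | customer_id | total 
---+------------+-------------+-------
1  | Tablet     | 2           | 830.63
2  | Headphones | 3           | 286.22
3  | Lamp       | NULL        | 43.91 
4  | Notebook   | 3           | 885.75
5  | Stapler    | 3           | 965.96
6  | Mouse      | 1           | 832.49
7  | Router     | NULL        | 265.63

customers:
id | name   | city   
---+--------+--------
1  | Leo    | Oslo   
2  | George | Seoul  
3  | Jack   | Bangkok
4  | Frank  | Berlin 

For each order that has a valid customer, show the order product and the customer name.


INNER JOIN keeps only orders rows whose customer_id matches an id in customers. Walk through each order:
  - order 1 (Tablet): customer_id=2 -> matches George
  - order 2 (Headphones): customer_id=3 -> matches Jack
  - order 3 (Lamp): customer_id=NULL, no match -> dropped
  - order 4 (Notebook): customer_id=3 -> matches Jack
  - order 5 (Stapler): customer_id=3 -> matches Jack
  - order 6 (Mouse): customer_id=1 -> matches Leo
  - order 7 (Router): customer_id=NULL, no match -> dropped
So 2 of 7 rows are dropped.

SQL:
SELECT a.product, b.name AS customer
FROM orders a
INNER JOIN customers b ON a.customer_id = b.id

Result:
product    | customer
-----------+---------
Tablet     | George  
Headphones | Jack    
Notebook   | Jack    
Stapler    | Jack    
Mouse      | Leo     


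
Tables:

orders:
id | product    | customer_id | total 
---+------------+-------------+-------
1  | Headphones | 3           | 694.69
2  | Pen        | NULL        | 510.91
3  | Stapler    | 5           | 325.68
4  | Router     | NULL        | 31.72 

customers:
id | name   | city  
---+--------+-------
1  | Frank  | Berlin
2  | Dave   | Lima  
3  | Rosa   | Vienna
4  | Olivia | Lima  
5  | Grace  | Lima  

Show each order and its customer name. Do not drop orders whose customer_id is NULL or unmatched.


LEFT JOIN keeps every row from orders (the left table); where customer_id has no match in customers, the customer columns become NULL. Walk through each order:
  - order 1 (Headphones): customer_id=3 -> matches Rosa
  - order 2 (Pen): customer_id=NULL, no match -> kept with NULL
  - order 3 (Stapler): customer_id=5 -> matches Grace
  - order 4 (Router): customer_id=NULL, no match -> kept with NULL
All 4 rows appear; 2 have NULL customer.

SQL:
SELECT a.product, b.name AS customer
FROM orders a
LEFT JOIN customers b ON a.customer_id = b.id

Result:
product    | customer
-----------+---------
Headphones | Rosa    
Pen        | NULL    
Stapler    | Grace   
Router     | NULL    


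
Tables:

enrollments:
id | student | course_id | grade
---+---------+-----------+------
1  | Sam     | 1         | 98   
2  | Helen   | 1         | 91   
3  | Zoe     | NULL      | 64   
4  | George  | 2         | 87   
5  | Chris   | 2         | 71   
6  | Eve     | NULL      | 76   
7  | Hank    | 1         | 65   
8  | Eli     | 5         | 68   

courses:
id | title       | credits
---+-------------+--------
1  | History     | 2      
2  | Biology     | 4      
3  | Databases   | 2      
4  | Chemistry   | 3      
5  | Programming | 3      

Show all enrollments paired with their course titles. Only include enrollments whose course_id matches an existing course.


INNER JOIN keeps only enrollments rows whose course_id matches an id in courses. Walk through each enrollment:
  - enrollment 1 (Sam): course_id=1 -> matches History
  - enrollment 2 (Helen): course_id=1 -> matches History
  - enrollment 3 (Zoe): course_id=NULL, no match -> dropped
  - enrollment 4 (George): course_id=2 -> matches Biology
  - enrollment 5 (Chris): course_id=2 -> matches Biology
  - enrollment 6 (Eve): course_id=NULL, no match -> dropped
  - enrollment 7 (Hank): course_id=1 -> matches History
  - enrollment 8 (Eli): course_id=5 -> matches Programming
So 2 of 8 rows are dropped.

SQL:
SELECT a.student, b.title AS course
FROM enrollments a
INNER JOIN courses b ON a.course_id = b.id

Result:
student | course     
--------+------------
Sam     | History    
Helen   | History    
George  | Biology    
Chris   | Biology    
Hank    | History    
Eli     | Programming


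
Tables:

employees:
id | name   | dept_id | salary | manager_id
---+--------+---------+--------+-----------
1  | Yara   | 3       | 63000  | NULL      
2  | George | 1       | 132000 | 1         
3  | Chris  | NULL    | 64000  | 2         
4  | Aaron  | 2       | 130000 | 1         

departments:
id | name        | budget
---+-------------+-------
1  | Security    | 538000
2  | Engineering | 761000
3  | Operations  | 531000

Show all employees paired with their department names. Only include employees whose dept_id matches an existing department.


INNER JOIN keeps only employees rows whose dept_id matches an id in departments. Walk through each employee:
  - employee 1 (Yara): dept_id=3 -> matches Operations
  - employee 2 (George): dept_id=1 -> matches Security
  - employee 3 (Chris): dept_id=NULL, no match -> dropped
  - employee 4 (Aaron): dept_id=2 -> matches Engineering
So 1 of 4 rows is dropped.

SQL:
SELECT a.name, b.name AS department
FROM employees a
INNER JOIN departments b ON a.dept_id = b.id

Result:
name   | department 
-------+------------
Yara   | Operations 
George | Security   
Aaron  | Engineering


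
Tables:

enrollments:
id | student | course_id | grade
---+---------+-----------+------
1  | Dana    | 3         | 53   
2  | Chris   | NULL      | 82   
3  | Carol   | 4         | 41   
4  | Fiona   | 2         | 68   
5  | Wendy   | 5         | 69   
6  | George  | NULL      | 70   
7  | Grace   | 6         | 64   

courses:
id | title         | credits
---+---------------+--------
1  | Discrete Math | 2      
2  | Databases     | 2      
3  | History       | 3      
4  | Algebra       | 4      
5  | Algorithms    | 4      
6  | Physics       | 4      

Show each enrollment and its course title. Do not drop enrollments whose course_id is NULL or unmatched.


LEFT JOIN keeps every row from enrollments (the left table); where course_id has no match in courses, the course columns become NULL. Walk through each enrollment:
  - enrollment 1 (Dana): course_id=3 -> matches History
  - enrollment 2 (Chris): course_id=NULL, no match -> kept with NULL
  - enrollment 3 (Carol): course_id=4 -> matches Algebra
  - enrollment 4 (Fiona): course_id=2 -> matches Databases
  - enrollment 5 (Wendy): course_id=5 -> matches Algorithms
  - enrollment 6 (George): course_id=NULL, no match -> kept with NULL
  - enrollment 7 (Grace): course_id=6 -> matches Physics
All 7 rows appear; 2 have NULL course.

SQL:
SELECT a.student, b.title AS course
FROM enrollments a
LEFT JOIN courses b ON a.course_id = b.id

Result:
student | course    
--------+-----------
Dana    | History   
Chris   | NULL      
Carol   | Algebra   
Fiona   | Databases 
Wendy   | Algorithms
George  | NULL      
Grace   | Physics   
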